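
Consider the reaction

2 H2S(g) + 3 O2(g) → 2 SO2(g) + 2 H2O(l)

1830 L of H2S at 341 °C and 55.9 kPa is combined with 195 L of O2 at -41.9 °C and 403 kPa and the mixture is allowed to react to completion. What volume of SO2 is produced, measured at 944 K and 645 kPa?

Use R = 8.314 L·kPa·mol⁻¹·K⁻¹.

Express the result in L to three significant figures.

n(H2S) = PV/RT = (55.9 × 1830) / (8.314 × 614.15) = 20.03 mol
n(O2) = PV/RT = (403 × 195) / (8.314 × 231.25) = 40.87 mol
For 20.03 mol H2S, stoichiometry requires (3/2) × 20.03 = 30.05 mol O2; 40.87 mol is available, so H2S is limiting.
n(SO2) = (2/2) × 20.03 = 20.03 mol
V(SO2) = nRT/P = 20.03 × 8.314 × 944 / 645 = 243.7 L

244 L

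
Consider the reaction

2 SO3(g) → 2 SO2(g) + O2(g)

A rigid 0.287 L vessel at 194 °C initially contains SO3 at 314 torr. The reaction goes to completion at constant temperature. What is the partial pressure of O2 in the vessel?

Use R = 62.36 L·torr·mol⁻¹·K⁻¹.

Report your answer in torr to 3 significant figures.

n(SO3)₀ = PV/RT = (314 × 0.287) / (62.36 × 467.15) = 0.003093 mol
n(O2) = (1/2) × 0.003093 = 0.001546 mol
P(O2) = nRT/V = 0.001546 × 62.36 × 467.15 / 0.287 = 156.9 torr

157 torr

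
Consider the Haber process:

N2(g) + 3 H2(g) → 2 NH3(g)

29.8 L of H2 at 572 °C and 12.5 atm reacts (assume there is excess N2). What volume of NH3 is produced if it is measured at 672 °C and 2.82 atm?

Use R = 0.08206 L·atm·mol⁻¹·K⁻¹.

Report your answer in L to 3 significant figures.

98.5 L

n(H2) = PV/RT = (12.5 × 29.8) / (0.08206 × 845.15) = 5.371 mol
n(NH3) = (2/3) × 5.371 = 3.581 mol
V = nRT/P = 3.581 × 0.08206 × 945.15 / 2.82 = 98.49 L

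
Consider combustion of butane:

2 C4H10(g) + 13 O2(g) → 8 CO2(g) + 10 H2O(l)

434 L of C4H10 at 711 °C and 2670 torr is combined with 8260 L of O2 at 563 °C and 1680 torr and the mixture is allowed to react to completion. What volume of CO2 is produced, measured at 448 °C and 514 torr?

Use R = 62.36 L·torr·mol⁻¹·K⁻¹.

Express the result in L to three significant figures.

6610 L

n(C4H10) = PV/RT = (2670 × 434) / (62.36 × 984.15) = 18.88 mol
n(O2) = PV/RT = (1680 × 8260) / (62.36 × 836.15) = 266.1 mol
For 18.88 mol C4H10, stoichiometry requires (13/2) × 18.88 = 122.7 mol O2; 266.1 mol is available, so C4H10 is limiting.
n(CO2) = (8/2) × 18.88 = 75.52 mol
V(CO2) = nRT/P = 75.52 × 62.36 × 721.15 / 514 = 6607 L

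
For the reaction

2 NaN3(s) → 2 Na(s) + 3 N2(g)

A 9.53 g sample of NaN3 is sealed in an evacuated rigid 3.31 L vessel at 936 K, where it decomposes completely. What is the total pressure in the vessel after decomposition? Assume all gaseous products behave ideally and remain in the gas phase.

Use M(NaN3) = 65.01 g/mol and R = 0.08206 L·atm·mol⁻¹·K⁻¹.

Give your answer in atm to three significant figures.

5.10 atm

n(NaN3) = 9.53 / 65.01 = 0.1466 mol
n(gas produced) = (3/2) × 0.1466 = 0.2199 mol
P = nRT/V = 0.2199 × 0.08206 × 936 / 3.31 = 5.103 atm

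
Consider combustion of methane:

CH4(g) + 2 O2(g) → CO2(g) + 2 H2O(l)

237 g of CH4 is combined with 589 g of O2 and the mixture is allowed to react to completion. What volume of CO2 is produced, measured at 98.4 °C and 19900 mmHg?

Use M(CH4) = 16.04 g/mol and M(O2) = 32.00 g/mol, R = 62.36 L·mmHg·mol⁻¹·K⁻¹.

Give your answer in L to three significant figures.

n(CH4) = 237 / 16.04 = 14.78 mol
n(O2) = 589 / 32.00 = 18.41 mol
For 14.78 mol CH4, stoichiometry requires (2/1) × 14.78 = 29.56 mol O2; 18.41 mol is available, so O2 is limiting.
n(CO2) = (1/2) × 18.41 = 9.205 mol
V(CO2) = nRT/P = 9.205 × 62.36 × 371.55 / 19900 = 10.72 L

10.7 L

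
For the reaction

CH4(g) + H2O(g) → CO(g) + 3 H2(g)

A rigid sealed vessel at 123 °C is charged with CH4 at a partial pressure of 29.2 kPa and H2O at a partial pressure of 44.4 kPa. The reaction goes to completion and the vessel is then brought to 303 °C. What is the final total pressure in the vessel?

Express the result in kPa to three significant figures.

With V and T fixed, P_i ∝ n_i, so the mole ratios apply directly to partial pressures at 123 °C.
P(H2O) required for 29.2 kPa of CH4 = (1/1) × 29.2 = 29.20 kPa; available 44.4 kPa, so CH4 is limiting.
P(H2O) remaining = 44.4 − (1/1) × 29.2 = 15.20 kPa
P(gaseous products) = (1+3)/1 × 29.2 = 116.8 kPa
P_total at 123 °C = 15.20 + 116.8 = 132.0 kPa
Scaling to 303 °C: P = 132.0 × 576.15/396.15 = 192.0 kPa

192 kPa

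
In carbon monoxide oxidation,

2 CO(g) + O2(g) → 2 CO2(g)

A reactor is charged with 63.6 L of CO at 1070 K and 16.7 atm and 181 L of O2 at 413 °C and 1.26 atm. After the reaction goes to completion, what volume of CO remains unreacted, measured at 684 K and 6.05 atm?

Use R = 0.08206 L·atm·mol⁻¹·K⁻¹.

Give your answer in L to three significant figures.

37.1 L

n(CO) = PV/RT = (16.7 × 63.6) / (0.08206 × 1070) = 12.10 mol
n(O2) = PV/RT = (1.26 × 181) / (0.08206 × 686.15) = 4.050 mol
For 12.10 mol CO, stoichiometry requires (1/2) × 12.10 = 6.050 mol O2; 4.050 mol is available, so O2 is limiting.
n(CO) consumed = (2/1) × 4.050 = 8.100 mol; remaining = 12.10 − 8.100 = 4.000 mol
V(CO) = nRT/P = 4.000 × 0.08206 × 684 / 6.05 = 37.11 L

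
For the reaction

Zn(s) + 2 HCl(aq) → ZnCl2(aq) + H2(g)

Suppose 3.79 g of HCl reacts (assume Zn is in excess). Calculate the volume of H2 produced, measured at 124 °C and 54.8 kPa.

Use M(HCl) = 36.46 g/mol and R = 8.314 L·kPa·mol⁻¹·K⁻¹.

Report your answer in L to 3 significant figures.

3.13 L

n(HCl) = 3.790 / 36.46 = 0.1039 mol
n(H2) = (1/2) × 0.1039 = 0.05195 mol
V = nRT/P = 0.05195 × 8.314 × 397.15 / 54.8 = 3.130 L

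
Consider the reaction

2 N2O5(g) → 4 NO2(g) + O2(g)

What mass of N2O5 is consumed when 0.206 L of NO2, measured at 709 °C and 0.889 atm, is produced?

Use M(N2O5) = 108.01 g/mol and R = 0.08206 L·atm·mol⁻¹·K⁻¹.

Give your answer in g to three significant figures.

n(NO2) = PV/RT = (0.889 × 0.206) / (0.08206 × 982.15) = 0.002272 mol
n(N2O5) = (2/4) × 0.002272 = 0.001136 mol
m(N2O5) = 0.001136 × 108.01 = 0.1227 g

0.123 g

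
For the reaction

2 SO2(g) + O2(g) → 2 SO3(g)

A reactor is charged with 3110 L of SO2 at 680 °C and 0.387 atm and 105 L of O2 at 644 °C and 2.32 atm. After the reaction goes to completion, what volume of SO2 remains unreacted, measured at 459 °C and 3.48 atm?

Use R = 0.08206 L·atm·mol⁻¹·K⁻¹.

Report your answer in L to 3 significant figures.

n(SO2) = PV/RT = (0.387 × 3110) / (0.08206 × 953.15) = 15.39 mol
n(O2) = PV/RT = (2.32 × 105) / (0.08206 × 917.15) = 3.237 mol
For 15.39 mol SO2, stoichiometry requires (1/2) × 15.39 = 7.695 mol O2; 3.237 mol is available, so O2 is limiting.
n(SO2) consumed = (2/1) × 3.237 = 6.474 mol; remaining = 15.39 − 6.474 = 8.916 mol
V(SO2) = nRT/P = 8.916 × 0.08206 × 732.15 / 3.48 = 153.9 L

154 L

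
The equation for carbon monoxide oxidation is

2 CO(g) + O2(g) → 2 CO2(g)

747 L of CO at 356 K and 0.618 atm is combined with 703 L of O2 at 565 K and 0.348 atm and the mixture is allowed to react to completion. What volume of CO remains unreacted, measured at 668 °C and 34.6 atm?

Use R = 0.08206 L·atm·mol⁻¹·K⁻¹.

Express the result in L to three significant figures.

11.7 L

n(CO) = PV/RT = (0.618 × 747) / (0.08206 × 356) = 15.80 mol
n(O2) = PV/RT = (0.348 × 703) / (0.08206 × 565) = 5.277 mol
For 15.80 mol CO, stoichiometry requires (1/2) × 15.80 = 7.900 mol O2; 5.277 mol is available, so O2 is limiting.
n(CO) consumed = (2/1) × 5.277 = 10.55 mol; remaining = 15.80 − 10.55 = 5.250 mol
V(CO) = nRT/P = 5.250 × 0.08206 × 941.15 / 34.6 = 11.72 L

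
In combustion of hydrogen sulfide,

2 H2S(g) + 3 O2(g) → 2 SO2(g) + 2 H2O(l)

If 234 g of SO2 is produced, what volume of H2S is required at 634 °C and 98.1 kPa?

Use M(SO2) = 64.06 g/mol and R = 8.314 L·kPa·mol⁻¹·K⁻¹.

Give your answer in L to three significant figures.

281 L

n(SO2) = 234.0 / 64.06 = 3.653 mol
n(H2S) = (2/2) × 3.653 = 3.653 mol
V = nRT/P = 3.653 × 8.314 × 907.15 / 98.1 = 280.8 L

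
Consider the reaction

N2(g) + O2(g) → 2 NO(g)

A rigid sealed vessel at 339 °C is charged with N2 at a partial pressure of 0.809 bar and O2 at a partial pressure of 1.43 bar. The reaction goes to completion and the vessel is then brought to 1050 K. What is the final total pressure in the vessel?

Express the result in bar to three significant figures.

3.84 bar

Because the vessel is rigid and T is held at 339 °C, work the stoichiometry in partial pressures (P_i = n_iRT/V).
P(O2) required for 0.809 bar of N2 = (1/1) × 0.809 = 0.8090 bar; available 1.43 bar, so N2 is limiting.
P(O2) remaining = 1.43 − (1/1) × 0.809 = 0.6210 bar
P(gaseous products) = (2)/1 × 0.809 = 1.618 bar
P_total at 339 °C = 0.6210 + 1.618 = 2.239 bar
Scaling to 1050 K: P = 2.239 × 1050/612.15 = 3.840 bar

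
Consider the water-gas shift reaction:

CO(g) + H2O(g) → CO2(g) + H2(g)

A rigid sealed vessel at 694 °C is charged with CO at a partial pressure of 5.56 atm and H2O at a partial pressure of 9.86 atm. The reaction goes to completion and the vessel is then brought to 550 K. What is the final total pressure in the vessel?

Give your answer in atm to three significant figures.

8.77 atm

Because the vessel is rigid and T is held at 694 °C, work the stoichiometry in partial pressures (P_i = n_iRT/V).
P(H2O) required for 5.56 atm of CO = (1/1) × 5.56 = 5.560 atm; available 9.86 atm, so CO is limiting.
P(H2O) remaining = 9.86 − (1/1) × 5.56 = 4.300 atm
P(gaseous products) = (1+1)/1 × 5.56 = 11.12 atm
P_total at 694 °C = 4.300 + 11.12 = 15.42 atm
Scaling to 550 K: P = 15.42 × 550/967.15 = 8.769 atm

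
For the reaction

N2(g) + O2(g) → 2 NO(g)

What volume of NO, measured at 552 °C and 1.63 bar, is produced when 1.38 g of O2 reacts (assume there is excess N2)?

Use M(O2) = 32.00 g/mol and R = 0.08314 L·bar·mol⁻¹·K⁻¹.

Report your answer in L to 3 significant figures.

3.63 L

n(O2) = 1.380 / 32.00 = 0.04312 mol
n(NO) = (2/1) × 0.04312 = 0.08624 mol
V = nRT/P = 0.08624 × 0.08314 × 825.15 / 1.63 = 3.630 L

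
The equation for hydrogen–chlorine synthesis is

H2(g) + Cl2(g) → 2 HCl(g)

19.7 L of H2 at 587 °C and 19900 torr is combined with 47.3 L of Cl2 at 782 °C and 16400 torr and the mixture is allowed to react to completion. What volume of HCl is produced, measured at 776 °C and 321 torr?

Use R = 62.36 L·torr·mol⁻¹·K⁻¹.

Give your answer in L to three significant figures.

n(H2) = PV/RT = (19900 × 19.7) / (62.36 × 860.15) = 7.309 mol
n(Cl2) = PV/RT = (16400 × 47.3) / (62.36 × 1055.15) = 11.79 mol
For 7.309 mol H2, stoichiometry requires (1/1) × 7.309 = 7.309 mol Cl2; 11.79 mol is available, so H2 is limiting.
n(HCl) = (2/1) × 7.309 = 14.62 mol
V(HCl) = nRT/P = 14.62 × 62.36 × 1049.15 / 321 = 2980 L

2980 L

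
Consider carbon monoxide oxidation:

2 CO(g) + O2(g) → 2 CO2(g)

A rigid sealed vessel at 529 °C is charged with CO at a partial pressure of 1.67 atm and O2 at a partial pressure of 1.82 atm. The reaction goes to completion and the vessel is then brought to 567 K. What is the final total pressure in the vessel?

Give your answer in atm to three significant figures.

Because the vessel is rigid and T is held at 529 °C, work the stoichiometry in partial pressures (P_i = n_iRT/V).
P(O2) required for 1.67 atm of CO = (1/2) × 1.67 = 0.8350 atm; available 1.82 atm, so CO is limiting.
P(O2) remaining = 1.82 − (1/2) × 1.67 = 0.9850 atm
P(gaseous products) = (2)/2 × 1.67 = 1.670 atm
P_total at 529 °C = 0.9850 + 1.670 = 2.655 atm
Scaling to 567 K: P = 2.655 × 567/802.15 = 1.877 atm

1.88 atm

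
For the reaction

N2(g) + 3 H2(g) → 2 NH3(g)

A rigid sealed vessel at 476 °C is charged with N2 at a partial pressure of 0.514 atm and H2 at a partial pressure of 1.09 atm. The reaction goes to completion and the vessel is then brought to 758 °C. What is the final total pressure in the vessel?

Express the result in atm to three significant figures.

With V and T fixed, P_i ∝ n_i, so the mole ratios apply directly to partial pressures at 476 °C.
P(H2) required for 0.514 atm of N2 = (3/1) × 0.514 = 1.542 atm; available 1.09 atm, so H2 is limiting.
P(N2) remaining = 0.514 − (1/3) × 1.09 = 0.1507 atm
P(gaseous products) = (2)/3 × 1.09 = 0.7267 atm
P_total at 476 °C = 0.1507 + 0.7267 = 0.8774 atm
Scaling to 758 °C: P = 0.8774 × 1031.15/749.15 = 1.208 atm

1.21 atm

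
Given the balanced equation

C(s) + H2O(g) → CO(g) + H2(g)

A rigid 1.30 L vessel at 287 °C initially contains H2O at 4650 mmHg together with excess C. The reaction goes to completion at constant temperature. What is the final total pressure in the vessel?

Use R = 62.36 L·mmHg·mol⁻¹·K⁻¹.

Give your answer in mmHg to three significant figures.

9300 mmHg

At constant T and V, P ∝ n(gas): 1 mol gas → 2 mol gas.
P_final = (2/1) × 4650 = 9300 mmHg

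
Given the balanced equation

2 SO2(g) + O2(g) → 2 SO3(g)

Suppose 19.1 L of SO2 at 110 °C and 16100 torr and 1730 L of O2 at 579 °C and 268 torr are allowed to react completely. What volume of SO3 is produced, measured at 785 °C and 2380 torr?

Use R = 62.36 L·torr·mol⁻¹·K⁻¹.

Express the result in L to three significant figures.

n(SO2) = PV/RT = (16100 × 19.1) / (62.36 × 383.15) = 12.87 mol
n(O2) = PV/RT = (268 × 1730) / (62.36 × 852.15) = 8.725 mol
For 12.87 mol SO2, stoichiometry requires (1/2) × 12.87 = 6.435 mol O2; 8.725 mol is available, so SO2 is limiting.
n(SO3) = (2/2) × 12.87 = 12.87 mol
V(SO3) = nRT/P = 12.87 × 62.36 × 1058.15 / 2380 = 356.8 L

357 L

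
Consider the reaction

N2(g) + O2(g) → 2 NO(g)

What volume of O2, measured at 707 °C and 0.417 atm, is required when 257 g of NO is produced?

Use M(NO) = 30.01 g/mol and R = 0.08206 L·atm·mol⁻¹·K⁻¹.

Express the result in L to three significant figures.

n(NO) = 257.0 / 30.01 = 8.564 mol
n(O2) = (1/2) × 8.564 = 4.282 mol
V = nRT/P = 4.282 × 0.08206 × 980.15 / 0.417 = 825.9 L

826 L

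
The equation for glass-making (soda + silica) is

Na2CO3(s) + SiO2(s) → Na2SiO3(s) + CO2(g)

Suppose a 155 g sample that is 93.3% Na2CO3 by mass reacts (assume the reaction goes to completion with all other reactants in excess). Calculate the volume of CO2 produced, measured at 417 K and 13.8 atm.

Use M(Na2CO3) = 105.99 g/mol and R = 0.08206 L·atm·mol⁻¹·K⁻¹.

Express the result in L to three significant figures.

3.38 L

mass of Na2CO3 = 155 × 93.3/100 = 144.6 g
n(Na2CO3) = 144.6 / 105.99 = 1.364 mol
n(CO2) = (1/1) × 1.364 = 1.364 mol
V = nRT/P = 1.364 × 0.08206 × 417 / 13.8 = 3.382 L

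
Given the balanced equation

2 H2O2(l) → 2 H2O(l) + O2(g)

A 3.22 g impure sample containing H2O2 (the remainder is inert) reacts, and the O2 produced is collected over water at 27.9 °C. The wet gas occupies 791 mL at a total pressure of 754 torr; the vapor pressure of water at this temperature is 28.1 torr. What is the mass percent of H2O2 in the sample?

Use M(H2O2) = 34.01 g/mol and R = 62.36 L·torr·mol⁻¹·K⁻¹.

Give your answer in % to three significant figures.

64.6 %

P(O2) = 754 − 28.1 = 725.9 torr
n(O2) = PV/RT = (725.9 × 0.7910) / (62.36 × 301.05) = 0.03059 mol
n(H2O2) = (2/1) × 0.03059 = 0.06118 mol
m(H2O2) = 0.06118 × 34.01 = 2.081 g
%H2O2 = 2.081 / 3.22 × 100 = 64.63%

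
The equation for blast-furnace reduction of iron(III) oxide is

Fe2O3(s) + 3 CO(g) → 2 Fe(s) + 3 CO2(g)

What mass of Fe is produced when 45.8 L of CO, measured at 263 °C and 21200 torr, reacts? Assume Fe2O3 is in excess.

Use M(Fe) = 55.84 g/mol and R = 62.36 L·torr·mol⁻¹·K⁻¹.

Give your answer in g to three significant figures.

1080 g

n(CO) = PV/RT = (21200 × 45.8) / (62.36 × 536.15) = 29.04 mol
n(Fe) = (2/3) × 29.04 = 19.36 mol
m(Fe) = 19.36 × 55.84 = 1081 g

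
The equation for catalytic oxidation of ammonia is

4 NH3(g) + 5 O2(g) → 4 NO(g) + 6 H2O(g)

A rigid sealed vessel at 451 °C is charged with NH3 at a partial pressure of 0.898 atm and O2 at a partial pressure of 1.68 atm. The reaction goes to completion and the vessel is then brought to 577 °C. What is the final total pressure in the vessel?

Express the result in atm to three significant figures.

With V and T fixed, P_i ∝ n_i, so the mole ratios apply directly to partial pressures at 451 °C.
P(O2) required for 0.898 atm of NH3 = (5/4) × 0.898 = 1.123 atm; available 1.68 atm, so NH3 is limiting.
P(O2) remaining = 1.68 − (5/4) × 0.898 = 0.5575 atm
P(gaseous products) = (4+6)/4 × 0.898 = 2.245 atm
P_total at 451 °C = 0.5575 + 2.245 = 2.803 atm
Scaling to 577 °C: P = 2.803 × 850.15/724.15 = 3.291 atm

3.29 atm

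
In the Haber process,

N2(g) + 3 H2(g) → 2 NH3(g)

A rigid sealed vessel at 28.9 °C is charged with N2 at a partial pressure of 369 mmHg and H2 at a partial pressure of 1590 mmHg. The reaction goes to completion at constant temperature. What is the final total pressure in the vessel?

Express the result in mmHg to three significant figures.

1220 mmHg

At constant V, partial pressures at 28.9 °C are proportional to moles, so apply stoichiometry directly to pressures.
P(H2) required for 369 mmHg of N2 = (3/1) × 369 = 1107 mmHg; available 1590 mmHg, so N2 is limiting.
P(H2) remaining = 1590 − (3/1) × 369 = 483.0 mmHg
P(gaseous products) = (2)/1 × 369 = 738.0 mmHg
P_total at 28.9 °C = 483.0 + 738.0 = 1221 mmHg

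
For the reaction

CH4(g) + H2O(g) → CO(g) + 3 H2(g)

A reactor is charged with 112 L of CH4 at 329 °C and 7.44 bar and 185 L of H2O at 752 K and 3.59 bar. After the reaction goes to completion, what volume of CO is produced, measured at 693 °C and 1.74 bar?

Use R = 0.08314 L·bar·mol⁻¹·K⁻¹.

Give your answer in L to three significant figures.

n(CH4) = PV/RT = (7.44 × 112) / (0.08314 × 602.15) = 16.64 mol
n(H2O) = PV/RT = (3.59 × 185) / (0.08314 × 752) = 10.62 mol
For 16.64 mol CH4, stoichiometry requires (1/1) × 16.64 = 16.64 mol H2O; 10.62 mol is available, so H2O is limiting.
n(CO) = (1/1) × 10.62 = 10.62 mol
V(CO) = nRT/P = 10.62 × 0.08314 × 966.15 / 1.74 = 490.3 L

490 L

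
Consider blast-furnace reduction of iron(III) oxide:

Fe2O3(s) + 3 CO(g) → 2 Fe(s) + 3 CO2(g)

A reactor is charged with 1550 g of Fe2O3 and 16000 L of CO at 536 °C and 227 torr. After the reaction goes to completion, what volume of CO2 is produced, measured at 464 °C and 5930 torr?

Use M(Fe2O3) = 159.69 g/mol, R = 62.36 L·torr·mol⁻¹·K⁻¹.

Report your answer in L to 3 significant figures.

226 L

n(Fe2O3) = 1550 / 159.69 = 9.706 mol
n(CO) = PV/RT = (227 × 16000) / (62.36 × 809.15) = 71.98 mol
For 9.706 mol Fe2O3, stoichiometry requires (3/1) × 9.706 = 29.12 mol CO; 71.98 mol is available, so Fe2O3 is limiting.
n(CO2) = (3/1) × 9.706 = 29.12 mol
V(CO2) = nRT/P = 29.12 × 62.36 × 737.15 / 5930 = 225.7 L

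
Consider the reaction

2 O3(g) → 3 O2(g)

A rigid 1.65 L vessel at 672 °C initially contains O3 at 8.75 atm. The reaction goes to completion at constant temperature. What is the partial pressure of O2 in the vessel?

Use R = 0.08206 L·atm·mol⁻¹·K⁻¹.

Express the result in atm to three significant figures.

13.1 atm

n(O3)₀ = PV/RT = (8.75 × 1.65) / (0.08206 × 945.15) = 0.1861 mol
n(O2) = (3/2) × 0.1861 = 0.2792 mol
P(O2) = nRT/V = 0.2792 × 0.08206 × 945.15 / 1.65 = 13.12 atm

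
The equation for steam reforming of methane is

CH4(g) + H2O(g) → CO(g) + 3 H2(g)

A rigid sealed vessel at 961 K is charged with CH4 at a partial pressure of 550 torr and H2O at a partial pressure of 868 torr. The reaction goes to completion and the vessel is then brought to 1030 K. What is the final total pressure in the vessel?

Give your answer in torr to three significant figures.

Because the vessel is rigid and T is held at 961 K, work the stoichiometry in partial pressures (P_i = n_iRT/V).
P(H2O) required for 550 torr of CH4 = (1/1) × 550 = 550.0 torr; available 868 torr, so CH4 is limiting.
P(H2O) remaining = 868 − (1/1) × 550 = 318.0 torr
P(gaseous products) = (1+3)/1 × 550 = 2200 torr
P_total at 961 K = 318.0 + 2200 = 2518 torr
Scaling to 1030 K: P = 2518 × 1030/961 = 2699 torr

2700 torr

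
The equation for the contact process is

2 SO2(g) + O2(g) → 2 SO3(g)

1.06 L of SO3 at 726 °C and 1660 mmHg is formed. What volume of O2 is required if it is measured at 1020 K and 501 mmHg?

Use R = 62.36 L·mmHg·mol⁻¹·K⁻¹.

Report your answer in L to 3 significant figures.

n(SO3) = PV/RT = (1660 × 1.06) / (62.36 × 999.15) = 0.02824 mol
n(O2) = (1/2) × 0.02824 = 0.01412 mol
V = nRT/P = 0.01412 × 62.36 × 1020 / 501 = 1.793 L

1.79 L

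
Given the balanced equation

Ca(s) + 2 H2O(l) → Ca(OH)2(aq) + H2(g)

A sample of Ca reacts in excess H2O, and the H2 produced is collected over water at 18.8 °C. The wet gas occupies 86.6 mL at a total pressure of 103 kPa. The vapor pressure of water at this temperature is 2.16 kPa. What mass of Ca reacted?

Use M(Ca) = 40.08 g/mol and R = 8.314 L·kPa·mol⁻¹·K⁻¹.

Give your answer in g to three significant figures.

P(H2) = 103 − 2.16 = 100.8 kPa
n(H2) = PV/RT = (100.8 × 0.08660) / (8.314 × 291.95) = 0.003596 mol
n(Ca) = (1/1) × 0.003596 = 0.003596 mol
m(Ca) = 0.003596 × 40.08 = 0.1441 g

0.144 g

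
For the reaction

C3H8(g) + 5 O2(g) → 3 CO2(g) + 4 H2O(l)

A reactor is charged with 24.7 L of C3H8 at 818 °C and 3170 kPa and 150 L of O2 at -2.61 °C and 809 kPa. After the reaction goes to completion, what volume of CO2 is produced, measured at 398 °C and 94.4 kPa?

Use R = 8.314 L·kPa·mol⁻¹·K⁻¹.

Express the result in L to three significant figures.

n(C3H8) = PV/RT = (3170 × 24.7) / (8.314 × 1091.15) = 8.631 mol
n(O2) = PV/RT = (809 × 150) / (8.314 × 270.54) = 53.95 mol
For 8.631 mol C3H8, stoichiometry requires (5/1) × 8.631 = 43.16 mol O2; 53.95 mol is available, so C3H8 is limiting.
n(CO2) = (3/1) × 8.631 = 25.89 mol
V(CO2) = nRT/P = 25.89 × 8.314 × 671.15 / 94.4 = 1530 L

1530 L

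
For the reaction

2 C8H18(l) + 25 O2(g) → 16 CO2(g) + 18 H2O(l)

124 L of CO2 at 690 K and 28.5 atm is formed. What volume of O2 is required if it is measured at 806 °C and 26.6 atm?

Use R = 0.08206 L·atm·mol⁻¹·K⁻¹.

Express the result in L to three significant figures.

n(CO2) = PV/RT = (28.5 × 124) / (0.08206 × 690) = 62.41 mol
n(O2) = (25/16) × 62.41 = 97.52 mol
V = nRT/P = 97.52 × 0.08206 × 1079.15 / 26.6 = 324.7 L

325 L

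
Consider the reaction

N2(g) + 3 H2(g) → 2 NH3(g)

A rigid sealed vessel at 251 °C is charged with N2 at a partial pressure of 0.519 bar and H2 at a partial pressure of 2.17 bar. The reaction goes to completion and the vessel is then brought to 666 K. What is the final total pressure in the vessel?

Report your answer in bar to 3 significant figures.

2.10 bar

With V and T fixed, P_i ∝ n_i, so the mole ratios apply directly to partial pressures at 251 °C.
P(H2) required for 0.519 bar of N2 = (3/1) × 0.519 = 1.557 bar; available 2.17 bar, so N2 is limiting.
P(H2) remaining = 2.17 − (3/1) × 0.519 = 0.6130 bar
P(gaseous products) = (2)/1 × 0.519 = 1.038 bar
P_total at 251 °C = 0.6130 + 1.038 = 1.651 bar
Scaling to 666 K: P = 1.651 × 666/524.15 = 2.098 bar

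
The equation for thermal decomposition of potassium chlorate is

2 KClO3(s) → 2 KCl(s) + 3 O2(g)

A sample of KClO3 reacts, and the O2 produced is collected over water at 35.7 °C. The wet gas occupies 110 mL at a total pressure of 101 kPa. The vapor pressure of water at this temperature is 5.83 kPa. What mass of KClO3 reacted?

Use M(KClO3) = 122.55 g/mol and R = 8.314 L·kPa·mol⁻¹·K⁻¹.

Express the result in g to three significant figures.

0.333 g

P(O2) = 101 − 5.83 = 95.17 kPa
n(O2) = PV/RT = (95.17 × 0.1100) / (8.314 × 308.85) = 0.004077 mol
n(KClO3) = (2/3) × 0.004077 = 0.002718 mol
m(KClO3) = 0.002718 × 122.55 = 0.3331 g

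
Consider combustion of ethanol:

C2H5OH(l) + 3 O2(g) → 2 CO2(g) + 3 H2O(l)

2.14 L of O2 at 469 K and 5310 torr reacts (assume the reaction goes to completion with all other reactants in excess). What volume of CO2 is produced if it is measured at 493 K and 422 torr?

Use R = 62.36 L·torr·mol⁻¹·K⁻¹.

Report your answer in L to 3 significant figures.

18.9 L

n(O2) = PV/RT = (5310 × 2.14) / (62.36 × 469) = 0.3885 mol
n(CO2) = (2/3) × 0.3885 = 0.2590 mol
V = nRT/P = 0.2590 × 62.36 × 493 / 422 = 18.87 L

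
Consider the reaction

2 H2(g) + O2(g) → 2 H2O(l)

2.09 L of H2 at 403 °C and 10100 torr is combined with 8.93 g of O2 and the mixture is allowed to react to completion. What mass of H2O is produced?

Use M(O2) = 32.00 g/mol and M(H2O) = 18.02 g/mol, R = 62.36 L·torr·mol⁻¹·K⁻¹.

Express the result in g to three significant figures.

9.02 g

n(H2) = PV/RT = (10100 × 2.09) / (62.36 × 676.15) = 0.5006 mol
n(O2) = 8.93 / 32.00 = 0.2791 mol
For 0.5006 mol H2, stoichiometry requires (1/2) × 0.5006 = 0.2503 mol O2; 0.2791 mol is available, so H2 is limiting.
n(H2O) = (2/2) × 0.5006 = 0.5006 mol
m(H2O) = 0.5006 × 18.02 = 9.021 g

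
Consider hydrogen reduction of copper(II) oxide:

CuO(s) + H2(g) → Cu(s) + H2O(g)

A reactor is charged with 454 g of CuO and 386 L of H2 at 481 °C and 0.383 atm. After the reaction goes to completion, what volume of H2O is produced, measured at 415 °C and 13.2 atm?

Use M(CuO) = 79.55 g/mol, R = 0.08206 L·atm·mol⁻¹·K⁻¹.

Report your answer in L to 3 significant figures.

n(CuO) = 454 / 79.55 = 5.707 mol
n(H2) = PV/RT = (0.383 × 386) / (0.08206 × 754.15) = 2.389 mol
For 5.707 mol CuO, stoichiometry requires (1/1) × 5.707 = 5.707 mol H2; 2.389 mol is available, so H2 is limiting.
n(H2O) = (1/1) × 2.389 = 2.389 mol
V(H2O) = nRT/P = 2.389 × 0.08206 × 688.15 / 13.2 = 10.22 L

10.2 L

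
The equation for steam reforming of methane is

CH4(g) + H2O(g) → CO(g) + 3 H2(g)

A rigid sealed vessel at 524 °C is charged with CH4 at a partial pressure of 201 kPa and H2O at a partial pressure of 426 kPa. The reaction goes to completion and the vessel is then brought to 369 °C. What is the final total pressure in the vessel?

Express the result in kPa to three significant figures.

829 kPa

At constant V, partial pressures at 524 °C are proportional to moles, so apply stoichiometry directly to pressures.
P(H2O) required for 201 kPa of CH4 = (1/1) × 201 = 201.0 kPa; available 426 kPa, so CH4 is limiting.
P(H2O) remaining = 426 − (1/1) × 201 = 225.0 kPa
P(gaseous products) = (1+3)/1 × 201 = 804.0 kPa
P_total at 524 °C = 225.0 + 804.0 = 1029 kPa
Scaling to 369 °C: P = 1029 × 642.15/797.15 = 828.9 kPa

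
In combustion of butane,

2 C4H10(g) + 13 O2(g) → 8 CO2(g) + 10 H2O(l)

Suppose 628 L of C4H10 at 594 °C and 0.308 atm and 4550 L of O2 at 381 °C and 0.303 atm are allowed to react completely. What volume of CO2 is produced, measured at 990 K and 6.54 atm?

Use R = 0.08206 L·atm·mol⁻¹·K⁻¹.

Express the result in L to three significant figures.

135 L

n(C4H10) = PV/RT = (0.308 × 628) / (0.08206 × 867.15) = 2.718 mol
n(O2) = PV/RT = (0.303 × 4550) / (0.08206 × 654.15) = 25.68 mol
For 2.718 mol C4H10, stoichiometry requires (13/2) × 2.718 = 17.67 mol O2; 25.68 mol is available, so C4H10 is limiting.
n(CO2) = (8/2) × 2.718 = 10.87 mol
V(CO2) = nRT/P = 10.87 × 0.08206 × 990 / 6.54 = 135.0 L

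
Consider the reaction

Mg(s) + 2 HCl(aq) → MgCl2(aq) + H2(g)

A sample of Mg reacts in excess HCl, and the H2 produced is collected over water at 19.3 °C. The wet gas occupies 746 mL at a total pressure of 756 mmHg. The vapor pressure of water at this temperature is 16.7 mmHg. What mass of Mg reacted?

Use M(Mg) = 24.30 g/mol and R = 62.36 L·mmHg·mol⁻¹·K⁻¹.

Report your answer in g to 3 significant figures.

0.735 g

P(H2) = 756 − 16.7 = 739.3 mmHg
n(H2) = PV/RT = (739.3 × 0.7460) / (62.36 × 292.45) = 0.03024 mol
n(Mg) = (1/1) × 0.03024 = 0.03024 mol
m(Mg) = 0.03024 × 24.30 = 0.7348 g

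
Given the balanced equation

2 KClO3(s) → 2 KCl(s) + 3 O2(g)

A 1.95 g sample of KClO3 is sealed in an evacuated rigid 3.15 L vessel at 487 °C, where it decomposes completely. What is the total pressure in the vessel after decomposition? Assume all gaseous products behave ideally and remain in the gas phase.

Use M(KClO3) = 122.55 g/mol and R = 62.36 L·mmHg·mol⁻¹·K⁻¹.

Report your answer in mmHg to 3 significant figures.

359 mmHg

n(KClO3) = 1.95 / 122.55 = 0.01591 mol
n(gas produced) = (3/2) × 0.01591 = 0.02387 mol
P = nRT/V = 0.02387 × 62.36 × 760.15 / 3.15 = 359.2 mmHg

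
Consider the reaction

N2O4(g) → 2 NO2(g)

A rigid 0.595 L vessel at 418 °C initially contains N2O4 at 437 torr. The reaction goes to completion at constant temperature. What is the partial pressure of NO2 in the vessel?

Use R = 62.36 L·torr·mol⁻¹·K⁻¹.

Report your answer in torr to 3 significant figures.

874 torr

n(N2O4)₀ = PV/RT = (437 × 0.595) / (62.36 × 691.15) = 0.006033 mol
n(NO2) = (2/1) × 0.006033 = 0.01207 mol
P(NO2) = nRT/V = 0.01207 × 62.36 × 691.15 / 0.595 = 874.3 torr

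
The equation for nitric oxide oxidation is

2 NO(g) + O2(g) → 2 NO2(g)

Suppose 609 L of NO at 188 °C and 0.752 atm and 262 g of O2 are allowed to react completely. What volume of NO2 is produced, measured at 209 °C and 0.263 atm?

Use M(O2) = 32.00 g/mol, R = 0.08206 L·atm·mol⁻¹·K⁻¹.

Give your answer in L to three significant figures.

n(NO) = PV/RT = (0.752 × 609) / (0.08206 × 461.15) = 12.10 mol
n(O2) = 262 / 32.00 = 8.188 mol
For 12.10 mol NO, stoichiometry requires (1/2) × 12.10 = 6.050 mol O2; 8.188 mol is available, so NO is limiting.
n(NO2) = (2/2) × 12.10 = 12.10 mol
V(NO2) = nRT/P = 12.10 × 0.08206 × 482.15 / 0.263 = 1820 L

1820 L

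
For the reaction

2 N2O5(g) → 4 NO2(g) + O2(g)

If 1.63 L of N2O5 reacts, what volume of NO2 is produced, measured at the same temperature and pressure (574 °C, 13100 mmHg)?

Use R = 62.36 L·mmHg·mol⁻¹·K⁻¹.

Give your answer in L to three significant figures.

3.26 L

At constant T and P, gas volumes are in the mole ratio: V(NO2) = (4/2) × 1.63 = 3.260 L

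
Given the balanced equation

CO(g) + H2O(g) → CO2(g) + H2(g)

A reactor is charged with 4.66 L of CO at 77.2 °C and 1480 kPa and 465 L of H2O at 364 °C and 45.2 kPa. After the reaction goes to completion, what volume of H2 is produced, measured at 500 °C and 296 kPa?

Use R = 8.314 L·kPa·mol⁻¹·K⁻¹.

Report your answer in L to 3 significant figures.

51.4 L

n(CO) = PV/RT = (1480 × 4.66) / (8.314 × 350.35) = 2.368 mol
n(H2O) = PV/RT = (45.2 × 465) / (8.314 × 637.15) = 3.968 mol
For 2.368 mol CO, stoichiometry requires (1/1) × 2.368 = 2.368 mol H2O; 3.968 mol is available, so CO is limiting.
n(H2) = (1/1) × 2.368 = 2.368 mol
V(H2) = nRT/P = 2.368 × 8.314 × 773.15 / 296 = 51.42 L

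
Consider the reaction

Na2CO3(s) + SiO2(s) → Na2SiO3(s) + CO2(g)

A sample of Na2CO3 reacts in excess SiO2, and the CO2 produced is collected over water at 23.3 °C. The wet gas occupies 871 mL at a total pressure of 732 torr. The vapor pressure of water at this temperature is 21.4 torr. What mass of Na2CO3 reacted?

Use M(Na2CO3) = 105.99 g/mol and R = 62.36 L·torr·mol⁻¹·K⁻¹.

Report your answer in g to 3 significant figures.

P(CO2) = 732 − 21.4 = 710.6 torr
n(CO2) = PV/RT = (710.6 × 0.8710) / (62.36 × 296.45) = 0.03348 mol
n(Na2CO3) = (1/1) × 0.03348 = 0.03348 mol
m(Na2CO3) = 0.03348 × 105.99 = 3.549 g

3.55 g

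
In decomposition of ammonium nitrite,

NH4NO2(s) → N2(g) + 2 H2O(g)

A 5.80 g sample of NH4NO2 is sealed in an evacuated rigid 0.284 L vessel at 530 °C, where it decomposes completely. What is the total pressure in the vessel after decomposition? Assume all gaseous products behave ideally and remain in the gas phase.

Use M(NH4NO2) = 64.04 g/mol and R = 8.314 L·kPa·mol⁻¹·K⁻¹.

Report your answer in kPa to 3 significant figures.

n(NH4NO2) = 5.80 / 64.04 = 0.09057 mol
n(gas produced) = (3/1) × 0.09057 = 0.2717 mol
P = nRT/V = 0.2717 × 8.314 × 803.15 / 0.284 = 6388 kPa

6390 kPa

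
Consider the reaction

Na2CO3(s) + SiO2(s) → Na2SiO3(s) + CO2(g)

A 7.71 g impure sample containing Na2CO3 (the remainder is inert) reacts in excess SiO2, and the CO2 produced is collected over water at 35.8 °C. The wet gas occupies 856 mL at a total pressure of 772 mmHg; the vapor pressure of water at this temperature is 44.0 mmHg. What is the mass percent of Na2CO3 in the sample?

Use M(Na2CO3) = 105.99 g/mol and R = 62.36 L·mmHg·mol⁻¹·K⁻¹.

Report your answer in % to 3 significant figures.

P(CO2) = 772 − 44.0 = 728.0 mmHg
n(CO2) = PV/RT = (728.0 × 0.8560) / (62.36 × 308.95) = 0.03235 mol
n(Na2CO3) = (1/1) × 0.03235 = 0.03235 mol
m(Na2CO3) = 0.03235 × 105.99 = 3.429 g
%Na2CO3 = 3.429 / 7.71 × 100 = 44.47%

44.5 %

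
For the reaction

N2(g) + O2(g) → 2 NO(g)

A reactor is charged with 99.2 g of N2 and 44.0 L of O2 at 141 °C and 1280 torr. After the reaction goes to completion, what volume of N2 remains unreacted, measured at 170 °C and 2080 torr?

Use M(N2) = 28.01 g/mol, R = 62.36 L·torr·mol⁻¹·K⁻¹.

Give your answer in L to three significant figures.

18.1 L

n(N2) = 99.2 / 28.01 = 3.542 mol
n(O2) = PV/RT = (1280 × 44.0) / (62.36 × 414.15) = 2.181 mol
For 3.542 mol N2, stoichiometry requires (1/1) × 3.542 = 3.542 mol O2; 2.181 mol is available, so O2 is limiting.
n(N2) consumed = (1/1) × 2.181 = 2.181 mol; remaining = 3.542 − 2.181 = 1.361 mol
V(N2) = nRT/P = 1.361 × 62.36 × 443.15 / 2080 = 18.08 L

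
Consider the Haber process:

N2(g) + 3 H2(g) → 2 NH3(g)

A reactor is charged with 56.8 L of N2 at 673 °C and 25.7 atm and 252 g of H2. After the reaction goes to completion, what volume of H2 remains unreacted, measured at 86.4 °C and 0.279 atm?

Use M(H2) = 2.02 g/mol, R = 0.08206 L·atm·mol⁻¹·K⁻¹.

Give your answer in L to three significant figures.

n(N2) = PV/RT = (25.7 × 56.8) / (0.08206 × 946.15) = 18.80 mol
n(H2) = 252 / 2.02 = 124.8 mol
For 18.80 mol N2, stoichiometry requires (3/1) × 18.80 = 56.40 mol H2; 124.8 mol is available, so N2 is limiting.
n(H2) consumed = (3/1) × 18.80 = 56.40 mol; remaining = 124.8 − 56.40 = 68.40 mol
V(H2) = nRT/P = 68.40 × 0.08206 × 359.55 / 0.279 = 7233 L

7230 L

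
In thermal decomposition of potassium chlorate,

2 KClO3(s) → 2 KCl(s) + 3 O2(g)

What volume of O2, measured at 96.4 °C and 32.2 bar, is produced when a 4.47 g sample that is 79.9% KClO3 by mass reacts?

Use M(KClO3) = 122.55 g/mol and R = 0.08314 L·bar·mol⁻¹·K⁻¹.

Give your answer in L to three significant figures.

0.0417 L

mass of KClO3 = 4.47 × 79.9/100 = 3.572 g
n(KClO3) = 3.572 / 122.55 = 0.02915 mol
n(O2) = (3/2) × 0.02915 = 0.04372 mol
V = nRT/P = 0.04372 × 0.08314 × 369.55 / 32.2 = 0.04172 L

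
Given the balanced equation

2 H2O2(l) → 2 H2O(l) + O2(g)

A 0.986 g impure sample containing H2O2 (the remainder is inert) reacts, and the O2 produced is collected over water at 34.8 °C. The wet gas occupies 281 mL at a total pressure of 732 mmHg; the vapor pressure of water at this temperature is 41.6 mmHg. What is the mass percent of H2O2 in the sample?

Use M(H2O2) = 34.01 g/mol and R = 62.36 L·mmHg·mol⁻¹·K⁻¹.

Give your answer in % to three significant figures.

69.7 %

P(O2) = 732 − 41.6 = 690.4 mmHg
n(O2) = PV/RT = (690.4 × 0.2810) / (62.36 × 307.95) = 0.01010 mol
n(H2O2) = (2/1) × 0.01010 = 0.02020 mol
m(H2O2) = 0.02020 × 34.01 = 0.6870 g
%H2O2 = 0.6870 / 0.986 × 100 = 69.68%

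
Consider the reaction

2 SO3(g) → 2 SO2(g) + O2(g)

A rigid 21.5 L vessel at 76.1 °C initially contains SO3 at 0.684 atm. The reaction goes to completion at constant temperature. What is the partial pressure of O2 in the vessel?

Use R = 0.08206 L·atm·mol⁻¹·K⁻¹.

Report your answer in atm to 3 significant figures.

0.342 atm

n(SO3)₀ = PV/RT = (0.684 × 21.5) / (0.08206 × 349.25) = 0.5131 mol
n(O2) = (1/2) × 0.5131 = 0.2566 mol
P(O2) = nRT/V = 0.2566 × 0.08206 × 349.25 / 21.5 = 0.3420 atm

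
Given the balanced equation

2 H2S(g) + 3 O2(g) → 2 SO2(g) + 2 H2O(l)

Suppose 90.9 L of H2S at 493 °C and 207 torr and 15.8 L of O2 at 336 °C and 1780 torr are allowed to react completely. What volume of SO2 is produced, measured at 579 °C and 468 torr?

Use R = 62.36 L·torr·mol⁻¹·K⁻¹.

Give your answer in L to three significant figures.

44.7 L

n(H2S) = PV/RT = (207 × 90.9) / (62.36 × 766.15) = 0.3938 mol
n(O2) = PV/RT = (1780 × 15.8) / (62.36 × 609.15) = 0.7404 mol
For 0.3938 mol H2S, stoichiometry requires (3/2) × 0.3938 = 0.5907 mol O2; 0.7404 mol is available, so H2S is limiting.
n(SO2) = (2/2) × 0.3938 = 0.3938 mol
V(SO2) = nRT/P = 0.3938 × 62.36 × 852.15 / 468 = 44.71 L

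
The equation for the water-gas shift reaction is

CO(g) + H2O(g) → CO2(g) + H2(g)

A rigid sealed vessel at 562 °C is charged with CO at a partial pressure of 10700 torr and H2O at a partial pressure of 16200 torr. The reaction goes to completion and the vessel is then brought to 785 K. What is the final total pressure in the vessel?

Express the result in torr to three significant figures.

Because the vessel is rigid and T is held at 562 °C, work the stoichiometry in partial pressures (P_i = n_iRT/V).
P(H2O) required for 10700 torr of CO = (1/1) × 10700 = 10700 torr; available 16200 torr, so CO is limiting.
P(H2O) remaining = 16200 − (1/1) × 10700 = 5500 torr
P(gaseous products) = (1+1)/1 × 10700 = 21400 torr
P_total at 562 °C = 5500 + 21400 = 26900 torr
Scaling to 785 K: P = 26900 × 785/835.15 = 25280 torr

25300 torr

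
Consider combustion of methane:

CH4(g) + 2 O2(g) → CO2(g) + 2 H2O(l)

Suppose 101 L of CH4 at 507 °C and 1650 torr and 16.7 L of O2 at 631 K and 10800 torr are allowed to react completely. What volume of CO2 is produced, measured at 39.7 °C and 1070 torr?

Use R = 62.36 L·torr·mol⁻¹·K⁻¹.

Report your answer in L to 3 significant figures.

n(CH4) = PV/RT = (1650 × 101) / (62.36 × 780.15) = 3.425 mol
n(O2) = PV/RT = (10800 × 16.7) / (62.36 × 631) = 4.584 mol
For 3.425 mol CH4, stoichiometry requires (2/1) × 3.425 = 6.850 mol O2; 4.584 mol is available, so O2 is limiting.
n(CO2) = (1/2) × 4.584 = 2.292 mol
V(CO2) = nRT/P = 2.292 × 62.36 × 312.85 / 1070 = 41.79 L

41.8 L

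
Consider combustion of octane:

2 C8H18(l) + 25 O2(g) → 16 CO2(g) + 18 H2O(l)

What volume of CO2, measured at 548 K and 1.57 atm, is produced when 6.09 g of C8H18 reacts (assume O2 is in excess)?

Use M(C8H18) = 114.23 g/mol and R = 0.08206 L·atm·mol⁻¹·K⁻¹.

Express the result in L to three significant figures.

12.2 L

n(C8H18) = 6.090 / 114.23 = 0.05331 mol
n(CO2) = (16/2) × 0.05331 = 0.4265 mol
V = nRT/P = 0.4265 × 0.08206 × 548 / 1.57 = 12.22 L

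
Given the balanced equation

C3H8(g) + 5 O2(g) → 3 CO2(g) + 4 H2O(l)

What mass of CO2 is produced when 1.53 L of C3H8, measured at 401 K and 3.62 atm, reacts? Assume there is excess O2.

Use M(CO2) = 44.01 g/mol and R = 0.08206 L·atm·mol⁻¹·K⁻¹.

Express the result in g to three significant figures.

n(C3H8) = PV/RT = (3.62 × 1.53) / (0.08206 × 401) = 0.1683 mol
n(CO2) = (3/1) × 0.1683 = 0.5049 mol
m(CO2) = 0.5049 × 44.01 = 22.22 g

22.2 g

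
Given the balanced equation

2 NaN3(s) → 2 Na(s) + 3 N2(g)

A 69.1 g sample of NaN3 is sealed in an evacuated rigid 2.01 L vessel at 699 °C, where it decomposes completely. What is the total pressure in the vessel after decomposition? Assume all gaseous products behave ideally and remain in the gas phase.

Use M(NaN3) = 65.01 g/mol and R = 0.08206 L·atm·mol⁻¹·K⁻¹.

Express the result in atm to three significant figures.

63.3 atm

n(NaN3) = 69.1 / 65.01 = 1.063 mol
n(gas produced) = (3/2) × 1.063 = 1.595 mol
P = nRT/V = 1.595 × 0.08206 × 972.15 / 2.01 = 63.30 atm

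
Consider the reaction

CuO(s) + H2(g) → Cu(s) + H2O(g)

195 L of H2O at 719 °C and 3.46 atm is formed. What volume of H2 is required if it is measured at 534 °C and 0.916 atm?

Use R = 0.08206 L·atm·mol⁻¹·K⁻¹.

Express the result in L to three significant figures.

n(H2O) = PV/RT = (3.46 × 195) / (0.08206 × 992.15) = 8.287 mol
n(H2) = (1/1) × 8.287 = 8.287 mol
V = nRT/P = 8.287 × 0.08206 × 807.15 / 0.916 = 599.2 L

599 L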